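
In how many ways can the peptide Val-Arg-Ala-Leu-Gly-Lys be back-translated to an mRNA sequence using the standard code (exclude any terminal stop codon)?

Val: 4 codons.
Arg: 6 codons.
Ala: 4 codons.
Leu: 6 codons.
Gly: 4 codons.
Lys: 2 codons.
4 × 6 × 4 × 6 × 4 × 2 = 4608.

4608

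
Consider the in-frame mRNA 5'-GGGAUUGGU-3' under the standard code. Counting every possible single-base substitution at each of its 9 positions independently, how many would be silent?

8

Codon 1 (GGG, Gly): 3 synonymous substitutions.
Codon 2 (AUU, Ile): 2 synonymous substitutions.
Codon 3 (GGU, Gly): 3 synonymous substitutions.
Total: 3 + 2 + 3 = 8.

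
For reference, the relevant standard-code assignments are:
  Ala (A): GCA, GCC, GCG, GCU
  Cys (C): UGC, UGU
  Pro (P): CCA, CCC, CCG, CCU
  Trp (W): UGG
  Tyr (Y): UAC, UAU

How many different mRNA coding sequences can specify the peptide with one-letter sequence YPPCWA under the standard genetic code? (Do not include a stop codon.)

256

Tyr: 2 codons.
Pro: 4 codons.
Pro: 4 codons.
Cys: 2 codons.
Trp: 1 codon.
Ala: 4 codons.
2 × 4 × 4 × 2 × 1 × 4 = 256.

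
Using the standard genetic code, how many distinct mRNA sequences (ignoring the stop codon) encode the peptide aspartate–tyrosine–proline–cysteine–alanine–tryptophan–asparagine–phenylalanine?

512

Asp: 2 codons.
Tyr: 2 codons.
Pro: 4 codons.
Cys: 2 codons.
Ala: 4 codons.
Trp: 1 codon.
Asn: 2 codons.
Phe: 2 codons.
2 × 2 × 4 × 2 × 4 × 1 × 2 × 2 = 512.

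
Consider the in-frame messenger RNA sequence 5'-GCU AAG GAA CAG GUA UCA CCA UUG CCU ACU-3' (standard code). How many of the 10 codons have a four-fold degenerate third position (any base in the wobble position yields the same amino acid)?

6

Codon 1 GCU (Ala): third position 4-fold.
Codon 2 AAG (Lys): third position 2-fold.
Codon 3 GAA (Glu): third position 2-fold.
Codon 4 CAG (Gln): third position 2-fold.
Codon 5 GUA (Val): third position 4-fold.
Codon 6 UCA (Ser): third position 4-fold.
Codon 7 CCA (Pro): third position 4-fold.
Codon 8 UUG (Leu): third position 2-fold.
Codon 9 CCU (Pro): third position 4-fold.
Codon 10 ACU (Thr): third position 4-fold.
Four-fold degenerate third positions: 6.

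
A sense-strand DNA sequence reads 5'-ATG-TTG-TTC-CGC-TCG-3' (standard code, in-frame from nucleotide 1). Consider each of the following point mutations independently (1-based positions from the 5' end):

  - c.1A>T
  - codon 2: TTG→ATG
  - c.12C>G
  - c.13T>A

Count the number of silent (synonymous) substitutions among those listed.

Codon 1: ATG (Met) → TTG (Leu) — missense.
Codon 2: TTG (Leu) → ATG (Met) — missense.
Codon 4: CGC (Arg) → CGG (Arg) — synonymous.
Codon 5: TCG (Ser) → ACG (Thr) — missense.
Synonymous: 1 of 4.

1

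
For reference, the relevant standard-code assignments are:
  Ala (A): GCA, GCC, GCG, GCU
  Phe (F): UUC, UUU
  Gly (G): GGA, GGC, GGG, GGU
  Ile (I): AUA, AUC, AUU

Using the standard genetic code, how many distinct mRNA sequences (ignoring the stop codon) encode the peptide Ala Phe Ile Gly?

Ala: 4 codons.
Phe: 2 codons.
Ile: 3 codons.
Gly: 4 codons.
4 × 2 × 3 × 4 = 96.

96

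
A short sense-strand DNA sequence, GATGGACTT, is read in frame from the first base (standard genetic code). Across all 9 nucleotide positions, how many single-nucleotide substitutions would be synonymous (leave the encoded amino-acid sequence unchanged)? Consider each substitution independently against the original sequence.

Codon 1 (GAT, Asp): 1 synonymous substitution.
Codon 2 (GGA, Gly): 3 synonymous substitutions.
Codon 3 (CTT, Leu): 3 synonymous substitutions.
Total: 1 + 3 + 3 = 7.

7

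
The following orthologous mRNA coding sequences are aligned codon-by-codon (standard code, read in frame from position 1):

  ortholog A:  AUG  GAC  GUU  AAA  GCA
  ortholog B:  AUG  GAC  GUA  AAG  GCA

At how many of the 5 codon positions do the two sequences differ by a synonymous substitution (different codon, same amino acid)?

2

Codon 1: AUG Met / AUG Met — identical.
Codon 2: GAC Asp / GAC Asp — identical.
Codon 3: GUU Val / GUA Val — synonymous.
Codon 4: AAA Lys / AAG Lys — synonymous.
Codon 5: GCA Ala / GCA Ala — identical.
Synonymous differences: 2.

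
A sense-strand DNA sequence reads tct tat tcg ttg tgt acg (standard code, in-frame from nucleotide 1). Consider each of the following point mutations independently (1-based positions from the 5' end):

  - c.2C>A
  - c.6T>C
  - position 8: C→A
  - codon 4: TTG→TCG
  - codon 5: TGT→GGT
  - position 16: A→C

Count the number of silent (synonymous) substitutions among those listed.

Codon 1: TCT (Ser) → TAT (Tyr) — missense.
Codon 2: TAT (Tyr) → TAC (Tyr) — synonymous.
Codon 3: TCG (Ser) → TAG (Stop) — nonsense.
Codon 4: TTG (Leu) → TCG (Ser) — missense.
Codon 5: TGT (Cys) → GGT (Gly) — missense.
Codon 6: ACG (Thr) → CCG (Pro) — missense.
Synonymous: 1 of 6.

1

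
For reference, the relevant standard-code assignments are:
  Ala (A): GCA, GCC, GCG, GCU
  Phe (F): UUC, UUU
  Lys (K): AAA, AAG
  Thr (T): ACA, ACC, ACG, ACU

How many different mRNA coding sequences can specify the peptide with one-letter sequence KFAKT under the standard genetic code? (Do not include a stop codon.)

Lys: 2 codons.
Phe: 2 codons.
Ala: 4 codons.
Lys: 2 codons.
Thr: 4 codons.
2 × 2 × 4 × 2 × 4 = 128.

128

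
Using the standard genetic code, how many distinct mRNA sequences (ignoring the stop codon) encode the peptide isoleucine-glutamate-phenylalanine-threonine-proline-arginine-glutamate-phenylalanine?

4608

Ile: 3 codons.
Glu: 2 codons.
Phe: 2 codons.
Thr: 4 codons.
Pro: 4 codons.
Arg: 6 codons.
Glu: 2 codons.
Phe: 2 codons.
3 × 2 × 2 × 4 × 4 × 6 × 2 × 2 = 4608.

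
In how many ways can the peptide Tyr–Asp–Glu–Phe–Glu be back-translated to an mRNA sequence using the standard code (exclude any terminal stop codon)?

Tyr: 2 codons.
Asp: 2 codons.
Glu: 2 codons.
Phe: 2 codons.
Glu: 2 codons.
2 × 2 × 2 × 2 × 2 = 32.

32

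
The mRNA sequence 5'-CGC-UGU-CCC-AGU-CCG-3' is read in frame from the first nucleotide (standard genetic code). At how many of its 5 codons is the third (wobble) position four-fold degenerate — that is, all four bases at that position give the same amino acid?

3

Codon 1 CGC (Arg): third position 4-fold.
Codon 2 UGU (Cys): third position 2-fold.
Codon 3 CCC (Pro): third position 4-fold.
Codon 4 AGU (Ser): third position 2-fold.
Codon 5 CCG (Pro): third position 4-fold.
Four-fold degenerate third positions: 3.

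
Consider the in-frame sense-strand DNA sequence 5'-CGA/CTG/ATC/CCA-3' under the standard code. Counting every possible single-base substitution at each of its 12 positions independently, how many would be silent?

13

Codon 1 (CGA, Arg): 4 synonymous substitutions.
Codon 2 (CTG, Leu): 4 synonymous substitutions.
Codon 3 (ATC, Ile): 2 synonymous substitutions.
Codon 4 (CCA, Pro): 3 synonymous substitutions.
Total: 4 + 4 + 2 + 3 = 13.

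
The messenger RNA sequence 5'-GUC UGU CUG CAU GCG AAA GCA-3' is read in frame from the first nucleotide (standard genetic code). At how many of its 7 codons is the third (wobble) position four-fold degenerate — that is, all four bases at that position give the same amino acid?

4

Codon 1 GUC (Val): third position 4-fold.
Codon 2 UGU (Cys): third position 2-fold.
Codon 3 CUG (Leu): third position 4-fold.
Codon 4 CAU (His): third position 2-fold.
Codon 5 GCG (Ala): third position 4-fold.
Codon 6 AAA (Lys): third position 2-fold.
Codon 7 GCA (Ala): third position 4-fold.
Four-fold degenerate third positions: 4.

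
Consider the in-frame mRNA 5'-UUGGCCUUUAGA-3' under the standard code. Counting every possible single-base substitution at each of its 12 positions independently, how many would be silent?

8

Codon 1 (UUG, Leu): 2 synonymous substitutions.
Codon 2 (GCC, Ala): 3 synonymous substitutions.
Codon 3 (UUU, Phe): 1 synonymous substitution.
Codon 4 (AGA, Arg): 2 synonymous substitutions.
Total: 2 + 3 + 1 + 2 = 8.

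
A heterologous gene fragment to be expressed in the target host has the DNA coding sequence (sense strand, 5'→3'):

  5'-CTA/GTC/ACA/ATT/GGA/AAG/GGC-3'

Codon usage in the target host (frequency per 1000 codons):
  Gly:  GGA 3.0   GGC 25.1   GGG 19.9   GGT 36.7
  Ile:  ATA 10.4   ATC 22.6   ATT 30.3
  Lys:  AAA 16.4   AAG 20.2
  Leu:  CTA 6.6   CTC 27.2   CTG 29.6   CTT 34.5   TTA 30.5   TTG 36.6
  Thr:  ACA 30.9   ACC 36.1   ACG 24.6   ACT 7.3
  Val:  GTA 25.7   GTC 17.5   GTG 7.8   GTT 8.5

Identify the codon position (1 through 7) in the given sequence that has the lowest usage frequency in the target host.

Codon 1 CTA (Leu): 6.6 per 1000.
Codon 2 GTC (Val): 17.5 per 1000.
Codon 3 ACA (Thr): 30.9 per 1000.
Codon 4 ATT (Ile): 30.3 per 1000.
Codon 5 GGA (Gly): 3.0 per 1000.
Codon 6 AAG (Lys): 20.2 per 1000.
Codon 7 GGC (Gly): 25.1 per 1000.
Lowest frequency is 3.0 at codon 5.

5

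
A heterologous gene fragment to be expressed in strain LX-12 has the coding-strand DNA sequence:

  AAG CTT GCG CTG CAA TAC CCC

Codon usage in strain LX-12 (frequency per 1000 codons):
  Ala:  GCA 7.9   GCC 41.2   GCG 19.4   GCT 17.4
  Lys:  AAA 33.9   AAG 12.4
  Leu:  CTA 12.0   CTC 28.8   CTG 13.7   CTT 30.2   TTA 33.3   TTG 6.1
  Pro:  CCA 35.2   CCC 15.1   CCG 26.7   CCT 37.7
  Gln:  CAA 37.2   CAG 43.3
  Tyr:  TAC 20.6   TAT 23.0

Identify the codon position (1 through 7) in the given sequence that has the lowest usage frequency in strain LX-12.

1

Codon 1 AAG (Lys): 12.4 per 1000.
Codon 2 CTT (Leu): 30.2 per 1000.
Codon 3 GCG (Ala): 19.4 per 1000.
Codon 4 CTG (Leu): 13.7 per 1000.
Codon 5 CAA (Gln): 37.2 per 1000.
Codon 6 TAC (Tyr): 20.6 per 1000.
Codon 7 CCC (Pro): 15.1 per 1000.
Lowest frequency is 12.4 at codon 1.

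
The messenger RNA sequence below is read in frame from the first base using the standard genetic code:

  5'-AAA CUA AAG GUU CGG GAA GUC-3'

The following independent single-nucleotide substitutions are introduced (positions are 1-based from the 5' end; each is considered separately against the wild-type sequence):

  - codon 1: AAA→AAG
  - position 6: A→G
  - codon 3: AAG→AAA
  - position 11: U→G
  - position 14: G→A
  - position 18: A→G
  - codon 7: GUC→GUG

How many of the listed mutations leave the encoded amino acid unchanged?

Codon 1: AAA (Lys) → AAG (Lys) — synonymous.
Codon 2: CUA (Leu) → CUG (Leu) — synonymous.
Codon 3: AAG (Lys) → AAA (Lys) — synonymous.
Codon 4: GUU (Val) → GGU (Gly) — missense.
Codon 5: CGG (Arg) → CAG (Gln) — missense.
Codon 6: GAA (Glu) → GAG (Glu) — synonymous.
Codon 7: GUC (Val) → GUG (Val) — synonymous.
Synonymous: 5 of 7.

5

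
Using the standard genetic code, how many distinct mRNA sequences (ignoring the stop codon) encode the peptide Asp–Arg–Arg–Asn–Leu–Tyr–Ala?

Asp: 2 codons.
Arg: 6 codons.
Arg: 6 codons.
Asn: 2 codons.
Leu: 6 codons.
Tyr: 2 codons.
Ala: 4 codons.
2 × 6 × 6 × 2 × 6 × 2 × 4 = 6912.

6912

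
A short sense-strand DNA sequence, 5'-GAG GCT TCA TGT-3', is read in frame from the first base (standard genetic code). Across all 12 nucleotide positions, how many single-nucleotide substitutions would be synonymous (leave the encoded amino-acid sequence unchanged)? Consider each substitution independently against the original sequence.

8

Codon 1 (GAG, Glu): 1 synonymous substitution.
Codon 2 (GCT, Ala): 3 synonymous substitutions.
Codon 3 (TCA, Ser): 3 synonymous substitutions.
Codon 4 (TGT, Cys): 1 synonymous substitution.
Total: 1 + 3 + 3 + 1 = 8.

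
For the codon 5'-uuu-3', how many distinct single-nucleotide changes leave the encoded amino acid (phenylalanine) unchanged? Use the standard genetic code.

Position 1: none → 0 synonymous.
Position 2: none → 0 synonymous.
Position 3: UUC → 1 synonymous.
Total: 0 + 0 + 1 = 1.

1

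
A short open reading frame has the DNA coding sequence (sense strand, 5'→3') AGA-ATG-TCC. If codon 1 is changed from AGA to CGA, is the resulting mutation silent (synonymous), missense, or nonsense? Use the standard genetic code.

silent

Position 1 falls in codon 1: AGA → Arg.
After the substitution the codon is CGA → Arg.
Both encode Arg, so the change is synonymous.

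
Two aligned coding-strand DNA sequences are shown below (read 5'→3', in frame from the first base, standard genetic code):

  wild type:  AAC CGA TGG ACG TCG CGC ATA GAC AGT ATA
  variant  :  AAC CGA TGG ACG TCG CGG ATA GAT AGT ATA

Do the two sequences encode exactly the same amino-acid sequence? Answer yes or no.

yes

Codon 1: AAC Asn / AAC Asn — identical.
Codon 2: CGA Arg / CGA Arg — identical.
Codon 3: TGG Trp / TGG Trp — identical.
Codon 4: ACG Thr / ACG Thr — identical.
Codon 5: TCG Ser / TCG Ser — identical.
Codon 6: CGC Arg / CGG Arg — synonymous.
Codon 7: ATA Ile / ATA Ile — identical.
Codon 8: GAC Asp / GAT Asp — synonymous.
Codon 9: AGT Ser / AGT Ser — identical.
Codon 10: ATA Ile / ATA Ile — identical.
Nonsynonymous differences: 0 → same protein.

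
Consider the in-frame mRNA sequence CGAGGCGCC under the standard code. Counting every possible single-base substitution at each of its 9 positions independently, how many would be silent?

10

Codon 1 (CGA, Arg): 4 synonymous substitutions.
Codon 2 (GGC, Gly): 3 synonymous substitutions.
Codon 3 (GCC, Ala): 3 synonymous substitutions.
Total: 4 + 3 + 3 = 10.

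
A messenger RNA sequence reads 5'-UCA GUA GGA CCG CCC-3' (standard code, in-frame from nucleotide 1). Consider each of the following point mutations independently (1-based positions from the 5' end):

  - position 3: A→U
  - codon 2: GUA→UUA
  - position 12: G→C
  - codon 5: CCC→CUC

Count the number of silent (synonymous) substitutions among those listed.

2

Codon 1: UCA (Ser) → UCU (Ser) — synonymous.
Codon 2: GUA (Val) → UUA (Leu) — missense.
Codon 4: CCG (Pro) → CCC (Pro) — synonymous.
Codon 5: CCC (Pro) → CUC (Leu) — missense.
Synonymous: 2 of 4.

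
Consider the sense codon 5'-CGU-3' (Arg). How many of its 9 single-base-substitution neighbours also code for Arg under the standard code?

3

Position 1: none → 0 synonymous.
Position 2: none → 0 synonymous.
Position 3: CGC, CGA, CGG → 3 synonymous.
Total: 0 + 0 + 3 = 3.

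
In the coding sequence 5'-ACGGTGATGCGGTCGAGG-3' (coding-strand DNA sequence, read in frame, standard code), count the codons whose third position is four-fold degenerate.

Codon 1 ACG (Thr): third position 4-fold.
Codon 2 GTG (Val): third position 4-fold.
Codon 3 ATG (Met): third position 1-fold.
Codon 4 CGG (Arg): third position 4-fold.
Codon 5 TCG (Ser): third position 4-fold.
Codon 6 AGG (Arg): third position 2-fold.
Four-fold degenerate third positions: 4.

4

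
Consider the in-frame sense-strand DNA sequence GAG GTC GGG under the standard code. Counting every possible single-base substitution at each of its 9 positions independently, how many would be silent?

Codon 1 (GAG, Glu): 1 synonymous substitution.
Codon 2 (GTC, Val): 3 synonymous substitutions.
Codon 3 (GGG, Gly): 3 synonymous substitutions.
Total: 1 + 3 + 3 = 7.

7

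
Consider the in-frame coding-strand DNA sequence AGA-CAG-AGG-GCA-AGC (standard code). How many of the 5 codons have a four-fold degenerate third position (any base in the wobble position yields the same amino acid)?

Codon 1 AGA (Arg): third position 2-fold.
Codon 2 CAG (Gln): third position 2-fold.
Codon 3 AGG (Arg): third position 2-fold.
Codon 4 GCA (Ala): third position 4-fold.
Codon 5 AGC (Ser): third position 2-fold.
Four-fold degenerate third positions: 1.

1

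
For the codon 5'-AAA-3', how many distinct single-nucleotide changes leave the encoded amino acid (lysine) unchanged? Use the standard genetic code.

Position 1: none → 0 synonymous.
Position 2: none → 0 synonymous.
Position 3: AAG → 1 synonymous.
Total: 0 + 0 + 1 = 1.

1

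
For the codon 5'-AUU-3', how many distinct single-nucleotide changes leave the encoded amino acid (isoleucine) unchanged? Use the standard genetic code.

2

Position 1: none → 0 synonymous.
Position 2: none → 0 synonymous.
Position 3: AUC, AUA → 2 synonymous.
Total: 0 + 0 + 2 = 2.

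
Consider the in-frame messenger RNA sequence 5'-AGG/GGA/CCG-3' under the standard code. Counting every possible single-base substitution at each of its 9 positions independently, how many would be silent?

8

Codon 1 (AGG, Arg): 2 synonymous substitutions.
Codon 2 (GGA, Gly): 3 synonymous substitutions.
Codon 3 (CCG, Pro): 3 synonymous substitutions.
Total: 2 + 3 + 3 = 8.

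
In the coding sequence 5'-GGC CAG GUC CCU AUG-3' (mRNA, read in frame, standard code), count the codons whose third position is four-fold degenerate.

Codon 1 GGC (Gly): third position 4-fold.
Codon 2 CAG (Gln): third position 2-fold.
Codon 3 GUC (Val): third position 4-fold.
Codon 4 CCU (Pro): third position 4-fold.
Codon 5 AUG (Met): third position 1-fold.
Four-fold degenerate third positions: 3.

3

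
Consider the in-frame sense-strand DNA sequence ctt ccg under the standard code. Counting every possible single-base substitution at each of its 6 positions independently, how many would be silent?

6

Codon 1 (CTT, Leu): 3 synonymous substitutions.
Codon 2 (CCG, Pro): 3 synonymous substitutions.
Total: 3 + 3 = 6.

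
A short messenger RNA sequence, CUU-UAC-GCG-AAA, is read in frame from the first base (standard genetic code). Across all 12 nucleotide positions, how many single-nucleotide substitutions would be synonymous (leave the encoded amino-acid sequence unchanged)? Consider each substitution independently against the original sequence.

8

Codon 1 (CUU, Leu): 3 synonymous substitutions.
Codon 2 (UAC, Tyr): 1 synonymous substitution.
Codon 3 (GCG, Ala): 3 synonymous substitutions.
Codon 4 (AAA, Lys): 1 synonymous substitution.
Total: 3 + 1 + 3 + 1 = 8.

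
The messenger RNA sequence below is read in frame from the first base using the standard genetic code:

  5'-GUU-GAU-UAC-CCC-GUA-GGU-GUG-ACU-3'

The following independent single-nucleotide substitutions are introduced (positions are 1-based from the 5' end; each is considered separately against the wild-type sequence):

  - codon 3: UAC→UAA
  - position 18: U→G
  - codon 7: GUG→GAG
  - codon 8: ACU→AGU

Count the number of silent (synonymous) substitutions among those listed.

Codon 3: UAC (Tyr) → UAA (Stop) — nonsense.
Codon 6: GGU (Gly) → GGG (Gly) — synonymous.
Codon 7: GUG (Val) → GAG (Glu) — missense.
Codon 8: ACU (Thr) → AGU (Ser) — missense.
Synonymous: 1 of 4.

1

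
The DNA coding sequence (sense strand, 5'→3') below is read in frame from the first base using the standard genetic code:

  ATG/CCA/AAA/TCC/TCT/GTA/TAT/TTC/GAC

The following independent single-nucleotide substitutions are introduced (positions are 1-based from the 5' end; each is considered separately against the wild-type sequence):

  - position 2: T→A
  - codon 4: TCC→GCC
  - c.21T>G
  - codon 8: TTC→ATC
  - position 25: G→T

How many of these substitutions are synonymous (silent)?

Codon 1: ATG (Met) → AAG (Lys) — missense.
Codon 4: TCC (Ser) → GCC (Ala) — missense.
Codon 7: TAT (Tyr) → TAG (Stop) — nonsense.
Codon 8: TTC (Phe) → ATC (Ile) — missense.
Codon 9: GAC (Asp) → TAC (Tyr) — missense.
Synonymous: 0 of 5.

0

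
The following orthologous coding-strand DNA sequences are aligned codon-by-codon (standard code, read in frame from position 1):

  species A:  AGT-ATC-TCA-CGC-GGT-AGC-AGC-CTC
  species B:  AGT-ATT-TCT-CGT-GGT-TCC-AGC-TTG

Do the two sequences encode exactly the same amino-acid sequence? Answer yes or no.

Codon 1: AGT Ser / AGT Ser — identical.
Codon 2: ATC Ile / ATT Ile — synonymous.
Codon 3: TCA Ser / TCT Ser — synonymous.
Codon 4: CGC Arg / CGT Arg — synonymous.
Codon 5: GGT Gly / GGT Gly — identical.
Codon 6: AGC Ser / TCC Ser — synonymous.
Codon 7: AGC Ser / AGC Ser — identical.
Codon 8: CTC Leu / TTG Leu — synonymous.
Nonsynonymous differences: 0 → same protein.

yes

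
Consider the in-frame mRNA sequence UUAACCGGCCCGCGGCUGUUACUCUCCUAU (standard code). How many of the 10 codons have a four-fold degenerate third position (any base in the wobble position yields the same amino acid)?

Codon 1 UUA (Leu): third position 2-fold.
Codon 2 ACC (Thr): third position 4-fold.
Codon 3 GGC (Gly): third position 4-fold.
Codon 4 CCG (Pro): third position 4-fold.
Codon 5 CGG (Arg): third position 4-fold.
Codon 6 CUG (Leu): third position 4-fold.
Codon 7 UUA (Leu): third position 2-fold.
Codon 8 CUC (Leu): third position 4-fold.
Codon 9 UCC (Ser): third position 4-fold.
Codon 10 UAU (Tyr): third position 2-fold.
Four-fold degenerate third positions: 7.

7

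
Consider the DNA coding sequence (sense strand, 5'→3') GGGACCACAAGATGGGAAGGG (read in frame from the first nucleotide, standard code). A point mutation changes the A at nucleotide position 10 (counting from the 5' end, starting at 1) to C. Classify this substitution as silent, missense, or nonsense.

silent

Position 10 falls in codon 4: AGA → Arg.
After the substitution the codon is CGA → Arg.
Both encode Arg, so the change is synonymous.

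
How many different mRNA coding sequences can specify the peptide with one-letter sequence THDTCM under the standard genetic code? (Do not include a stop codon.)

Thr: 4 codons.
His: 2 codons.
Asp: 2 codons.
Thr: 4 codons.
Cys: 2 codons.
Met: 1 codon.
4 × 2 × 2 × 4 × 2 × 1 = 128.

128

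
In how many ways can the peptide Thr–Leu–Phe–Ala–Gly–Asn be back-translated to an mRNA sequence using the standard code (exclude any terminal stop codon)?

Thr: 4 codons.
Leu: 6 codons.
Phe: 2 codons.
Ala: 4 codons.
Gly: 4 codons.
Asn: 2 codons.
4 × 6 × 2 × 4 × 4 × 2 = 1536.

1536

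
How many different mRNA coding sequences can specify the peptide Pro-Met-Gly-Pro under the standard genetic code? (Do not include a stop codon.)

64

Pro: 4 codons.
Met: 1 codon.
Gly: 4 codons.
Pro: 4 codons.
4 × 1 × 4 × 4 = 64.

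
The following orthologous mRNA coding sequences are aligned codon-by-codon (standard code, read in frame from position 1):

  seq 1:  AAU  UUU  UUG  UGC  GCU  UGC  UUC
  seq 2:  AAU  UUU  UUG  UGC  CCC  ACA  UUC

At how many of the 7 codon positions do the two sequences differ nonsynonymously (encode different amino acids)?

Codon 1: AAU Asn / AAU Asn — identical.
Codon 2: UUU Phe / UUU Phe — identical.
Codon 3: UUG Leu / UUG Leu — identical.
Codon 4: UGC Cys / UGC Cys — identical.
Codon 5: GCU Ala / CCC Pro — nonsynonymous.
Codon 6: UGC Cys / ACA Thr — nonsynonymous.
Codon 7: UUC Phe / UUC Phe — identical.
Nonsynonymous differences: 2.

2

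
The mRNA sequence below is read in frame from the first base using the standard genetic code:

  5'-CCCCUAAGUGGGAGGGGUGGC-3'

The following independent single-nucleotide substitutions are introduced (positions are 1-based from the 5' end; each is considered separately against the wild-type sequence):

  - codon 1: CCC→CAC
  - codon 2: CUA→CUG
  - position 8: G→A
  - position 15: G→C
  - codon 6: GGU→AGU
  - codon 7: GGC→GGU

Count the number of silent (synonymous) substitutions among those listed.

Codon 1: CCC (Pro) → CAC (His) — missense.
Codon 2: CUA (Leu) → CUG (Leu) — synonymous.
Codon 3: AGU (Ser) → AAU (Asn) — missense.
Codon 5: AGG (Arg) → AGC (Ser) — missense.
Codon 6: GGU (Gly) → AGU (Ser) — missense.
Codon 7: GGC (Gly) → GGU (Gly) — synonymous.
Synonymous: 2 of 6.

2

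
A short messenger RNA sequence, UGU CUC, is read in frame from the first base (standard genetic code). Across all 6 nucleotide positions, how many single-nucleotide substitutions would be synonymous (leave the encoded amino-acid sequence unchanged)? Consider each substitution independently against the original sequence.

4

Codon 1 (UGU, Cys): 1 synonymous substitution.
Codon 2 (CUC, Leu): 3 synonymous substitutions.
Total: 1 + 3 = 4.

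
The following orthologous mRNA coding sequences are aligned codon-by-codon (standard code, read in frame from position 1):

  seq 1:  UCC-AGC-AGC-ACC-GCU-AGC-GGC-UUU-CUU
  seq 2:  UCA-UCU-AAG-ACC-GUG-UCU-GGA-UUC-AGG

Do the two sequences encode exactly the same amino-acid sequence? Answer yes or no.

Codon 1: UCC Ser / UCA Ser — synonymous.
Codon 2: AGC Ser / UCU Ser — synonymous.
Codon 3: AGC Ser / AAG Lys — nonsynonymous.
Codon 4: ACC Thr / ACC Thr — identical.
Codon 5: GCU Ala / GUG Val — nonsynonymous.
Codon 6: AGC Ser / UCU Ser — synonymous.
Codon 7: GGC Gly / GGA Gly — synonymous.
Codon 8: UUU Phe / UUC Phe — synonymous.
Codon 9: CUU Leu / AGG Arg — nonsynonymous.
Nonsynonymous differences: 3 → different protein.

no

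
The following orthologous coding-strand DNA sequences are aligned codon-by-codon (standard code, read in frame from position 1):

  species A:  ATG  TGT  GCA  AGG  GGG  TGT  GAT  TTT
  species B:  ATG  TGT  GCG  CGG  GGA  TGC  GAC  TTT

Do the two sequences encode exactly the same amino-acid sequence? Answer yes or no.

Codon 1: ATG Met / ATG Met — identical.
Codon 2: TGT Cys / TGT Cys — identical.
Codon 3: GCA Ala / GCG Ala — synonymous.
Codon 4: AGG Arg / CGG Arg — synonymous.
Codon 5: GGG Gly / GGA Gly — synonymous.
Codon 6: TGT Cys / TGC Cys — synonymous.
Codon 7: GAT Asp / GAC Asp — synonymous.
Codon 8: TTT Phe / TTT Phe — identical.
Nonsynonymous differences: 0 → same protein.

yes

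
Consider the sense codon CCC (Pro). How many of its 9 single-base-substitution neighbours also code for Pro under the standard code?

3

Position 1: none → 0 synonymous.
Position 2: none → 0 synonymous.
Position 3: CCT, CCA, CCG → 3 synonymous.
Total: 0 + 0 + 3 = 3.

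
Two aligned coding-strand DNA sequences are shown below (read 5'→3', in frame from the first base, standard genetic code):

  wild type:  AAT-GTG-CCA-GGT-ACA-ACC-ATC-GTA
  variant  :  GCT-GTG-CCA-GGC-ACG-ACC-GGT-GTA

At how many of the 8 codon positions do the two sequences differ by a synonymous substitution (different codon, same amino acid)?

2

Codon 1: AAT Asn / GCT Ala — nonsynonymous.
Codon 2: GTG Val / GTG Val — identical.
Codon 3: CCA Pro / CCA Pro — identical.
Codon 4: GGT Gly / GGC Gly — synonymous.
Codon 5: ACA Thr / ACG Thr — synonymous.
Codon 6: ACC Thr / ACC Thr — identical.
Codon 7: ATC Ile / GGT Gly — nonsynonymous.
Codon 8: GTA Val / GTA Val — identical.
Synonymous differences: 2.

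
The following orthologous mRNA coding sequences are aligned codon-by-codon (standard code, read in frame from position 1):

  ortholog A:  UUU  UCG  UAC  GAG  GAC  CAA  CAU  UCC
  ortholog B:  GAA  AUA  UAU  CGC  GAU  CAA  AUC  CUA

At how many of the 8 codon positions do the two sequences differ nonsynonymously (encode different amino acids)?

Codon 1: UUU Phe / GAA Glu — nonsynonymous.
Codon 2: UCG Ser / AUA Ile — nonsynonymous.
Codon 3: UAC Tyr / UAU Tyr — synonymous.
Codon 4: GAG Glu / CGC Arg — nonsynonymous.
Codon 5: GAC Asp / GAU Asp — synonymous.
Codon 6: CAA Gln / CAA Gln — identical.
Codon 7: CAU His / AUC Ile — nonsynonymous.
Codon 8: UCC Ser / CUA Leu — nonsynonymous.
Nonsynonymous differences: 5.

5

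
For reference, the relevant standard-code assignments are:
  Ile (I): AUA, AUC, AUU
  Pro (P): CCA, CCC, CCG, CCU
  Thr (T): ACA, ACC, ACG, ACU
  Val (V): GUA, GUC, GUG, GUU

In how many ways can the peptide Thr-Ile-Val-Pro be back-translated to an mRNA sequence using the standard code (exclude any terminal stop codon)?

192

Thr: 4 codons.
Ile: 3 codons.
Val: 4 codons.
Pro: 4 codons.
4 × 3 × 4 × 4 = 192.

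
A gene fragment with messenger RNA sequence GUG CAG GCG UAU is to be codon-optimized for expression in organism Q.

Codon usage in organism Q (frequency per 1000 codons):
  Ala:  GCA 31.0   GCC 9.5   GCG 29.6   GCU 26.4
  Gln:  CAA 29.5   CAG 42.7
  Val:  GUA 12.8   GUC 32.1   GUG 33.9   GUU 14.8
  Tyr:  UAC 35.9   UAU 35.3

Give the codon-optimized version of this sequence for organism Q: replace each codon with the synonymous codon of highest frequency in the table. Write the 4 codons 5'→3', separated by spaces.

GUG CAG GCA UAC

Codon 1 (Val): best is GUG at 33.9.
Codon 2 (Gln): best is CAG at 42.7.
Codon 3 (Ala): best is GCA at 31.0.
Codon 4 (Tyr): best is UAC at 35.9.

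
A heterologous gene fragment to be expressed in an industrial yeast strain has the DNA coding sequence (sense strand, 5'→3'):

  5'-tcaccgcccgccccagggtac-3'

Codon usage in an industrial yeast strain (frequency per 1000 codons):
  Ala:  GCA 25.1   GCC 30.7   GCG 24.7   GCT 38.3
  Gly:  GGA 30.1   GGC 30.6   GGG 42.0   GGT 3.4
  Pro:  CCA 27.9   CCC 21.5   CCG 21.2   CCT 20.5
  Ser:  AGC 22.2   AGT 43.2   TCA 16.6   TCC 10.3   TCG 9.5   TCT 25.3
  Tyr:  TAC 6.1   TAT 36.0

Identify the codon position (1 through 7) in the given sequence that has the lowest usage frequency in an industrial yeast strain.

Codon 1 TCA (Ser): 16.6 per 1000.
Codon 2 CCG (Pro): 21.2 per 1000.
Codon 3 CCC (Pro): 21.5 per 1000.
Codon 4 GCC (Ala): 30.7 per 1000.
Codon 5 CCA (Pro): 27.9 per 1000.
Codon 6 GGG (Gly): 42.0 per 1000.
Codon 7 TAC (Tyr): 6.1 per 1000.
Lowest frequency is 6.1 at codon 7.

7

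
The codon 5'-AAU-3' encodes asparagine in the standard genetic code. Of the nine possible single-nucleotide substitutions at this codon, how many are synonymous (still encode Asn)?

1

Position 1: none → 0 synonymous.
Position 2: none → 0 synonymous.
Position 3: AAC → 1 synonymous.
Total: 0 + 0 + 1 = 1.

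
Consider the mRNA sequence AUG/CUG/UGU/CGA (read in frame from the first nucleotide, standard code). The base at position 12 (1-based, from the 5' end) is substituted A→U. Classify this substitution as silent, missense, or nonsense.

silent

Position 12 falls in codon 4: CGA → Arg.
After the substitution the codon is CGU → Arg.
Both encode Arg, so the change is synonymous.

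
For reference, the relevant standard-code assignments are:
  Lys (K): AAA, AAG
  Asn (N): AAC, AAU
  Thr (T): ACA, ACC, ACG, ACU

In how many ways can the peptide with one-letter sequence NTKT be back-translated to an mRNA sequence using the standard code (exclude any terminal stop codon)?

64

Asn: 2 codons.
Thr: 4 codons.
Lys: 2 codons.
Thr: 4 codons.
2 × 4 × 2 × 4 = 64.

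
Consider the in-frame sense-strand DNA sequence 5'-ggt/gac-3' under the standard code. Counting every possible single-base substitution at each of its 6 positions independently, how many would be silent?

4

Codon 1 (GGT, Gly): 3 synonymous substitutions.
Codon 2 (GAC, Asp): 1 synonymous substitution.
Total: 3 + 1 = 4.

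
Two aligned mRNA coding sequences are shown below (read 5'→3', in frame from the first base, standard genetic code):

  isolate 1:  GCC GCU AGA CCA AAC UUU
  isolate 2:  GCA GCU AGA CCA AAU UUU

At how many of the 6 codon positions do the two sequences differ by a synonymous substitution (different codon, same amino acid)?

2

Codon 1: GCC Ala / GCA Ala — synonymous.
Codon 2: GCU Ala / GCU Ala — identical.
Codon 3: AGA Arg / AGA Arg — identical.
Codon 4: CCA Pro / CCA Pro — identical.
Codon 5: AAC Asn / AAU Asn — synonymous.
Codon 6: UUU Phe / UUU Phe — identical.
Synonymous differences: 2.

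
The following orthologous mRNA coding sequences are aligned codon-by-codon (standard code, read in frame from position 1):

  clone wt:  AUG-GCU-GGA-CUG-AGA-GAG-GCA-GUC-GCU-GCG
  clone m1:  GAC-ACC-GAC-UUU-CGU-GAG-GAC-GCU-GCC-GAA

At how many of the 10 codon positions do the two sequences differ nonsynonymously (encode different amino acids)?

7

Codon 1: AUG Met / GAC Asp — nonsynonymous.
Codon 2: GCU Ala / ACC Thr — nonsynonymous.
Codon 3: GGA Gly / GAC Asp — nonsynonymous.
Codon 4: CUG Leu / UUU Phe — nonsynonymous.
Codon 5: AGA Arg / CGU Arg — synonymous.
Codon 6: GAG Glu / GAG Glu — identical.
Codon 7: GCA Ala / GAC Asp — nonsynonymous.
Codon 8: GUC Val / GCU Ala — nonsynonymous.
Codon 9: GCU Ala / GCC Ala — synonymous.
Codon 10: GCG Ala / GAA Glu — nonsynonymous.
Nonsynonymous differences: 7.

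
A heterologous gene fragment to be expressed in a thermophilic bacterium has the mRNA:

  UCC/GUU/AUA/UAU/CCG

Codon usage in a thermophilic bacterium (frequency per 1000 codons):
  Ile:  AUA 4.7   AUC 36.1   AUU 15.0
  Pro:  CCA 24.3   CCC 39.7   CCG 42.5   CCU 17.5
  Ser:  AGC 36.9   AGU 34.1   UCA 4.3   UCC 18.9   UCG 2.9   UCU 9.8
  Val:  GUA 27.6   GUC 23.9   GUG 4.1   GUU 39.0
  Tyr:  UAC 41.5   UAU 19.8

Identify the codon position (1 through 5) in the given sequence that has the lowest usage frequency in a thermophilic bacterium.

3

Codon 1 UCC (Ser): 18.9 per 1000.
Codon 2 GUU (Val): 39.0 per 1000.
Codon 3 AUA (Ile): 4.7 per 1000.
Codon 4 UAU (Tyr): 19.8 per 1000.
Codon 5 CCG (Pro): 42.5 per 1000.
Lowest frequency is 4.7 at codon 3.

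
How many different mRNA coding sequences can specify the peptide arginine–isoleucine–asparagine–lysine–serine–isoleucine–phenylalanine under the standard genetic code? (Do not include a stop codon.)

Arg: 6 codons.
Ile: 3 codons.
Asn: 2 codons.
Lys: 2 codons.
Ser: 6 codons.
Ile: 3 codons.
Phe: 2 codons.
6 × 3 × 2 × 2 × 6 × 3 × 2 = 2592.

2592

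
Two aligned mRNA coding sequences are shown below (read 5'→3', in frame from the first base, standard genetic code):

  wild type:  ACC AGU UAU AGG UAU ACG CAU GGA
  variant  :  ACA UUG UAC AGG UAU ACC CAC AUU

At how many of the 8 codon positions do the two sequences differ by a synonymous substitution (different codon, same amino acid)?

4

Codon 1: ACC Thr / ACA Thr — synonymous.
Codon 2: AGU Ser / UUG Leu — nonsynonymous.
Codon 3: UAU Tyr / UAC Tyr — synonymous.
Codon 4: AGG Arg / AGG Arg — identical.
Codon 5: UAU Tyr / UAU Tyr — identical.
Codon 6: ACG Thr / ACC Thr — synonymous.
Codon 7: CAU His / CAC His — synonymous.
Codon 8: GGA Gly / AUU Ile — nonsynonymous.
Synonymous differences: 4.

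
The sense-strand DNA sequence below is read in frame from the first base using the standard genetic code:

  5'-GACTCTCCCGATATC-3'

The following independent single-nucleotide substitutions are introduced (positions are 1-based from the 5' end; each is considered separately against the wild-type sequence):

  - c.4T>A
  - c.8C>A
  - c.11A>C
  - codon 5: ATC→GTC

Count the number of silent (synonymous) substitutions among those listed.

0

Codon 2: TCT (Ser) → ACT (Thr) — missense.
Codon 3: CCC (Pro) → CAC (His) — missense.
Codon 4: GAT (Asp) → GCT (Ala) — missense.
Codon 5: ATC (Ile) → GTC (Val) — missense.
Synonymous: 0 of 4.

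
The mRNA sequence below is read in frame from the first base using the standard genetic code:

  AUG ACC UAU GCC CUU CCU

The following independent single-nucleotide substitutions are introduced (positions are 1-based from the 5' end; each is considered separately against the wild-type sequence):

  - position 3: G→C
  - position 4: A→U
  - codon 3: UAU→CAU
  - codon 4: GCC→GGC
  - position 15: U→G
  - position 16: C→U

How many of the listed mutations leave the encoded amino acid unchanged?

Codon 1: AUG (Met) → AUC (Ile) — missense.
Codon 2: ACC (Thr) → UCC (Ser) — missense.
Codon 3: UAU (Tyr) → CAU (His) — missense.
Codon 4: GCC (Ala) → GGC (Gly) — missense.
Codon 5: CUU (Leu) → CUG (Leu) — synonymous.
Codon 6: CCU (Pro) → UCU (Ser) — missense.
Synonymous: 1 of 6.

1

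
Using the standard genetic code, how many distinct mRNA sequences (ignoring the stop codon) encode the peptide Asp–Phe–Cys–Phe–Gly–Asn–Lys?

256

Asp: 2 codons.
Phe: 2 codons.
Cys: 2 codons.
Phe: 2 codons.
Gly: 4 codons.
Asn: 2 codons.
Lys: 2 codons.
2 × 2 × 2 × 2 × 4 × 2 × 2 = 256.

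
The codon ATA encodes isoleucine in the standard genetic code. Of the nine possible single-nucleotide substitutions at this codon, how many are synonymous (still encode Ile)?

Position 1: none → 0 synonymous.
Position 2: none → 0 synonymous.
Position 3: ATT, ATC → 2 synonymous.
Total: 0 + 0 + 2 = 2.

2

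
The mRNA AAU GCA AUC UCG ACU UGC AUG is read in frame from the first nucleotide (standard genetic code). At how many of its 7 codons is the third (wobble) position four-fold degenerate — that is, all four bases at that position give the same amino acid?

3

Codon 1 AAU (Asn): third position 2-fold.
Codon 2 GCA (Ala): third position 4-fold.
Codon 3 AUC (Ile): third position 3-fold.
Codon 4 UCG (Ser): third position 4-fold.
Codon 5 ACU (Thr): third position 4-fold.
Codon 6 UGC (Cys): third position 2-fold.
Codon 7 AUG (Met): third position 1-fold.
Four-fold degenerate third positions: 3.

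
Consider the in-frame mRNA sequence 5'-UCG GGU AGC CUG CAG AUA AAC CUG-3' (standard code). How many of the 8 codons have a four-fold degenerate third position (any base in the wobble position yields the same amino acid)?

Codon 1 UCG (Ser): third position 4-fold.
Codon 2 GGU (Gly): third position 4-fold.
Codon 3 AGC (Ser): third position 2-fold.
Codon 4 CUG (Leu): third position 4-fold.
Codon 5 CAG (Gln): third position 2-fold.
Codon 6 AUA (Ile): third position 3-fold.
Codon 7 AAC (Asn): third position 2-fold.
Codon 8 CUG (Leu): third position 4-fold.
Four-fold degenerate third positions: 4.

4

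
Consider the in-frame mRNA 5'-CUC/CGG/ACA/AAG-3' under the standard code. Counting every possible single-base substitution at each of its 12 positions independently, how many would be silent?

Codon 1 (CUC, Leu): 3 synonymous substitutions.
Codon 2 (CGG, Arg): 4 synonymous substitutions.
Codon 3 (ACA, Thr): 3 synonymous substitutions.
Codon 4 (AAG, Lys): 1 synonymous substitution.
Total: 3 + 4 + 3 + 1 = 11.

11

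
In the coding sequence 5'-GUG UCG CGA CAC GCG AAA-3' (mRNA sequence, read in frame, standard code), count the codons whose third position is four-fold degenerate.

Codon 1 GUG (Val): third position 4-fold.
Codon 2 UCG (Ser): third position 4-fold.
Codon 3 CGA (Arg): third position 4-fold.
Codon 4 CAC (His): third position 2-fold.
Codon 5 GCG (Ala): third position 4-fold.
Codon 6 AAA (Lys): third position 2-fold.
Four-fold degenerate third positions: 4.

4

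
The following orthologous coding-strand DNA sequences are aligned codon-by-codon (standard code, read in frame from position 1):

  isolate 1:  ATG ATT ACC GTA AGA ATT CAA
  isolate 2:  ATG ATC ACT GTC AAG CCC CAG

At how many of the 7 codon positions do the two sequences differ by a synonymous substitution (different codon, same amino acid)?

Codon 1: ATG Met / ATG Met — identical.
Codon 2: ATT Ile / ATC Ile — synonymous.
Codon 3: ACC Thr / ACT Thr — synonymous.
Codon 4: GTA Val / GTC Val — synonymous.
Codon 5: AGA Arg / AAG Lys — nonsynonymous.
Codon 6: ATT Ile / CCC Pro — nonsynonymous.
Codon 7: CAA Gln / CAG Gln — synonymous.
Synonymous differences: 4.

4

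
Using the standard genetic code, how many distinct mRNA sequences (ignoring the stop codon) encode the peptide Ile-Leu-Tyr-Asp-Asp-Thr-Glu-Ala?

4608

Ile: 3 codons.
Leu: 6 codons.
Tyr: 2 codons.
Asp: 2 codons.
Asp: 2 codons.
Thr: 4 codons.
Glu: 2 codons.
Ala: 4 codons.
3 × 6 × 2 × 2 × 2 × 4 × 2 × 4 = 4608.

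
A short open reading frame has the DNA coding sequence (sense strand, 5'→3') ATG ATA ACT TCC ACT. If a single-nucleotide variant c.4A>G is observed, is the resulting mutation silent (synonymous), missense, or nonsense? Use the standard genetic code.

missense

Position 4 falls in codon 2: ATA → Ile.
After the substitution the codon is GTA → Val.
Ile ≠ Val, so this is a missense mutation.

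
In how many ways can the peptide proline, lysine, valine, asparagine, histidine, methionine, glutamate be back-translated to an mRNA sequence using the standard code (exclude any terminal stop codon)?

256

Pro: 4 codons.
Lys: 2 codons.
Val: 4 codons.
Asn: 2 codons.
His: 2 codons.
Met: 1 codon.
Glu: 2 codons.
4 × 2 × 4 × 2 × 2 × 1 × 2 = 256.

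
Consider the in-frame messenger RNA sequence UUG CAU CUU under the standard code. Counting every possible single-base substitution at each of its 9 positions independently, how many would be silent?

Codon 1 (UUG, Leu): 2 synonymous substitutions.
Codon 2 (CAU, His): 1 synonymous substitution.
Codon 3 (CUU, Leu): 3 synonymous substitutions.
Total: 2 + 1 + 3 = 6.

6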